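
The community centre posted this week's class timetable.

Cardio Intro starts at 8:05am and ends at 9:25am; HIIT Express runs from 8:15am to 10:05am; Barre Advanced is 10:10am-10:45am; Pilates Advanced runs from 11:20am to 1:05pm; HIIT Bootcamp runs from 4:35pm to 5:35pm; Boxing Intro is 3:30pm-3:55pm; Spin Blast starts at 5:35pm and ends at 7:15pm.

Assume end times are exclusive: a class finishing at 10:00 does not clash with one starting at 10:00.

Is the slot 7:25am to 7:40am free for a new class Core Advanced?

Yes — the slot is free

Cardio Intro: starts 8:05am at or after Core Advanced ends 7:40am → clear.
HIIT Express: starts 8:15am at or after Core Advanced ends 7:40am → clear.
Barre Advanced: starts 10:10am at or after Core Advanced ends 7:40am → clear.
Pilates Advanced: starts 11:20am at or after Core Advanced ends 7:40am → clear.
Boxing Intro: starts 3:30pm at or after Core Advanced ends 7:40am → clear.
HIIT Bootcamp: starts 4:35pm at or after Core Advanced ends 7:40am → clear.
Spin Blast: starts 5:35pm at or after Core Advanced ends 7:40am → clear.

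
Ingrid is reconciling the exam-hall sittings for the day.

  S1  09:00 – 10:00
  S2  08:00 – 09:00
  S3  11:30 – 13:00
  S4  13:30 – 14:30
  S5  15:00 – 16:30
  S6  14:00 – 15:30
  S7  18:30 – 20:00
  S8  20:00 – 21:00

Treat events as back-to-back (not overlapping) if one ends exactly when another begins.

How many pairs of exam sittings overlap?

2

Sorted by start: S2, S1, S3, S4, S6, S5, S7, S8.
S1 starts exactly when S2 ends (back-to-back, no overlap); S2 is clear from here.
S3 starts after S1 ends; S1 is clear from here.
S4 starts after S3 ends; S3 is clear from here.
S6 starts before S4 ends → S4 and S6 overlap.
S5 starts after S4 ends; S4 is clear from here.
S5 starts before S6 ends → S6 and S5 overlap.
S7 starts after S6 ends; S6 is clear from here.
S7 starts after S5 ends; S5 is clear from here.
S8 starts exactly when S7 ends (back-to-back, no overlap).
Overlapping pairs: S4 & S6, S5 & S6 — 2 in total.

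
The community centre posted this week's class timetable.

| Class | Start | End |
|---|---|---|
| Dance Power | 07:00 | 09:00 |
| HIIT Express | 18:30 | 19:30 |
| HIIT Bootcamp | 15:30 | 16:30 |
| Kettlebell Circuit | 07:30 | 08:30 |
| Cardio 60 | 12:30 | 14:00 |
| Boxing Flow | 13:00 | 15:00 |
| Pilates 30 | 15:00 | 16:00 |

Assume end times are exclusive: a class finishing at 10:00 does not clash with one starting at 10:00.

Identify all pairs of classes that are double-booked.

Boxing Flow & Cardio 60, Dance Power & Kettlebell Circuit, HIIT Bootcamp & Pilates 30

Sorted by start: Dance Power, Kettlebell Circuit, Cardio 60, Boxing Flow, Pilates 30, HIIT Bootcamp, HIIT Express.
Kettlebell Circuit starts before Dance Power ends → Dance Power and Kettlebell Circuit overlap.
Cardio 60 starts after Dance Power ends, so Dance Power has no further overlaps.
Cardio 60 starts after Kettlebell Circuit ends, so Kettlebell Circuit has no further overlaps.
Boxing Flow starts before Cardio 60 ends → Cardio 60 and Boxing Flow overlap.
Pilates 30 starts after Cardio 60 ends, so Cardio 60 has no further overlaps.
Pilates 30 starts exactly when Boxing Flow ends (back-to-back, no overlap), so Boxing Flow has no further overlaps.
HIIT Bootcamp starts before Pilates 30 ends → Pilates 30 and HIIT Bootcamp overlap.
HIIT Express starts after Pilates 30 ends.
HIIT Express starts after HIIT Bootcamp ends.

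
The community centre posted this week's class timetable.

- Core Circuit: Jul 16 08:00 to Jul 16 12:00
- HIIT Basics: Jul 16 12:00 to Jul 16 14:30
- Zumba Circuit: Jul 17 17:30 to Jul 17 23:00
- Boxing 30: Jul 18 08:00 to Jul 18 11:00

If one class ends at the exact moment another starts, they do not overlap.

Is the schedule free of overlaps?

Sorted by start: Core Circuit, HIIT Basics, Zumba Circuit, Boxing 30.
HIIT Basics starts exactly when Core Circuit ends (back-to-back, no overlap), so nothing later overlaps Core Circuit either.
Zumba Circuit starts after HIIT Basics ends, so nothing later overlaps HIIT Basics either.
Boxing 30 starts after Zumba Circuit ends.
Every pair is clear; the schedule has no overlaps.

Yes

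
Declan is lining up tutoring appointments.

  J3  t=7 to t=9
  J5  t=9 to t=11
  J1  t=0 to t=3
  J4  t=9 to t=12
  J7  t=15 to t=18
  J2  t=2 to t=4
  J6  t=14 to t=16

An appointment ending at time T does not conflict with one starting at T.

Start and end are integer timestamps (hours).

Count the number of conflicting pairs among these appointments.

3

Sorted by start: J1, J2, J3, J4, J5, J6, J7.
J2 starts before J1 ends → J1 and J2 overlap.
J3 starts after J1 ends, so nothing later overlaps J1 either.
J3 starts after J2 ends, so nothing later overlaps J2 either.
J4 starts exactly when J3 ends (back-to-back, no overlap), so nothing later overlaps J3 either.
J5 starts before J4 ends → J4 and J5 overlap.
J6 starts after J4 ends, so nothing later overlaps J4 either.
J6 starts after J5 ends, so nothing later overlaps J5 either.
J7 starts before J6 ends → J6 and J7 overlap.
Overlapping pairs: J1 & J2, J4 & J5, J6 & J7 — 3 in total.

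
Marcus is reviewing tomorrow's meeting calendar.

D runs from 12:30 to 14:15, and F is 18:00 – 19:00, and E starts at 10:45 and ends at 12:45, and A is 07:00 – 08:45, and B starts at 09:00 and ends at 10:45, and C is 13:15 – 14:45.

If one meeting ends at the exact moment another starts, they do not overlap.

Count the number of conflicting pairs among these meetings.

Sorted by start: A, B, E, D, C, F.
B starts after A ends — done with A.
E starts exactly when B ends (back-to-back, no overlap) — done with B.
D starts before E ends → E and D overlap.
C starts after E ends — done with E.
C starts before D ends → D and C overlap.
F starts after D ends.
F starts after C ends.
Overlapping pairs: C & D, D & E — 2 in total.

2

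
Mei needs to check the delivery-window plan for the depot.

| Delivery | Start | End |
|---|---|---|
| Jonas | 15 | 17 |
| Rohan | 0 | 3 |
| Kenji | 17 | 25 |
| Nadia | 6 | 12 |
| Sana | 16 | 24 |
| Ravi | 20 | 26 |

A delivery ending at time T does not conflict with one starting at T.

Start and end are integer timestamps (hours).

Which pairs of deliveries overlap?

Jonas & Sana, Kenji & Ravi, Kenji & Sana, Ravi & Sana

Check each pair: they overlap iff neither finishes before the other starts.
Sorted by start: Rohan, Nadia, Jonas, Sana, Kenji, Ravi.
Nadia starts after Rohan ends — done with Rohan.
Jonas starts after Nadia ends — done with Nadia.
Sana starts before Jonas ends → Jonas and Sana overlap.
Kenji starts exactly when Jonas ends (back-to-back, no overlap) — done with Jonas.
Kenji starts before Sana ends → Sana and Kenji overlap.
Ravi starts before Sana ends → Sana and Ravi overlap.
Ravi starts before Kenji ends → Kenji and Ravi overlap.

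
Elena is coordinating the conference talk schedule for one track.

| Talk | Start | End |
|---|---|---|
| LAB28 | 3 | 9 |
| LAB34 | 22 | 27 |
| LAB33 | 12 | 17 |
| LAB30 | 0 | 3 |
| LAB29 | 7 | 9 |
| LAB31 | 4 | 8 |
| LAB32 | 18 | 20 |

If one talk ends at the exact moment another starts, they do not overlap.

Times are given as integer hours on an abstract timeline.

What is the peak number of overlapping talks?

3

Sweep the timeline, counting +1 at each start and −1 at each end (ends before starts at a tie):
0 start LAB30 → 1
3 end LAB30 → 0
3 start LAB28 → 1
4 start LAB31 → 2
7 start LAB29 → 3
8 end LAB31 → 2
9 end LAB28 → 1
9 end LAB29 → 0
12 start LAB33 → 1
17 end LAB33 → 0
18 start LAB32 → 1
20 end LAB32 → 0
22 start LAB34 → 1
27 end LAB34 → 0
Peak is 3, at 7 (LAB28, LAB29, LAB31).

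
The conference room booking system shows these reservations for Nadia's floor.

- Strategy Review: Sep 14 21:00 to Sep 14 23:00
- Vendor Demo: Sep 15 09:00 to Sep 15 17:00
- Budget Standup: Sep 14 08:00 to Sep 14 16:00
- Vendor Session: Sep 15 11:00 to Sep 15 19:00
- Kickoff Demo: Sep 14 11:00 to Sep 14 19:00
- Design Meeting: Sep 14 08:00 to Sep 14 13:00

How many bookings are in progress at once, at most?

Sort all start/end points and keep a running count:
Sep 14 08:00 start Budget Standup → 1
Sep 14 08:00 start Design Meeting → 2
Sep 14 11:00 start Kickoff Demo → 3
Sep 14 13:00 end Design Meeting → 2
Sep 14 16:00 end Budget Standup → 1
Sep 14 19:00 end Kickoff Demo → 0
Sep 14 21:00 start Strategy Review → 1
Sep 14 23:00 end Strategy Review → 0
Sep 15 09:00 start Vendor Demo → 1
Sep 15 11:00 start Vendor Session → 2
Sep 15 17:00 end Vendor Demo → 1
Sep 15 19:00 end Vendor Session → 0
Peak is 3, at Sep 14 11:00 (Budget Standup, Design Meeting, Kickoff Demo).

3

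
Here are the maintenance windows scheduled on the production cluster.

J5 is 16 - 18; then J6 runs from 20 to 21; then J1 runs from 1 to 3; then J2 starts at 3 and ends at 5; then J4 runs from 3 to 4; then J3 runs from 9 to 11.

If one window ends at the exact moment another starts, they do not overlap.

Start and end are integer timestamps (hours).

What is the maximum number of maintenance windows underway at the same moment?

Sort all start/end points and keep a running count:
1 start J1 → 1
3 end J1 → 0
3 start J2 → 1
3 start J4 → 2
4 end J4 → 1
5 end J2 → 0
9 start J3 → 1
11 end J3 → 0
16 start J5 → 1
18 end J5 → 0
20 start J6 → 1
21 end J6 → 0
Peak is 2, at 3 (J2, J4).

2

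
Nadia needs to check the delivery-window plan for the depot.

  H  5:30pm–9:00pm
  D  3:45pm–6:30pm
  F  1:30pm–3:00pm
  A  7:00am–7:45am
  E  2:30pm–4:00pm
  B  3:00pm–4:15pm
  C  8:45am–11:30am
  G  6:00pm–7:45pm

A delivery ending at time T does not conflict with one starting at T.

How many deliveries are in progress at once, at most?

Walk through starts and ends in time order (an end at T is processed before a start at T):
7:00am start A → 1
7:45am end A → 0
8:45am start C → 1
11:30am end C → 0
1:30pm start F → 1
2:30pm start E → 2
3:00pm end F → 1
3:00pm start B → 2
3:45pm start D → 3
4:00pm end E → 2
4:15pm end B → 1
5:30pm start H → 2
6:00pm start G → 3
6:30pm end D → 2
7:45pm end G → 1
9:00pm end H → 0
Peak is 3, at 3:45pm (B, D, E).

3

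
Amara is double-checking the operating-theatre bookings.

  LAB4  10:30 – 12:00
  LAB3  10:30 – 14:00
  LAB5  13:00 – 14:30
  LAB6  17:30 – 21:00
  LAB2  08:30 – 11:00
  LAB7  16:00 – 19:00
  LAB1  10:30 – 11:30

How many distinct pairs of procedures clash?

8

Sorted by start: LAB2, LAB1, LAB3, LAB4, LAB5, LAB7, LAB6.
LAB1 starts before LAB2 ends → LAB2 and LAB1 overlap.
LAB3 starts before LAB2 ends → LAB2 and LAB3 overlap.
LAB4 starts before LAB2 ends → LAB2 and LAB4 overlap.
LAB5 starts after LAB2 ends, so nothing later overlaps LAB2 either.
LAB3 starts before LAB1 ends → LAB1 and LAB3 overlap.
LAB4 starts before LAB1 ends → LAB1 and LAB4 overlap.
LAB5 starts after LAB1 ends, so nothing later overlaps LAB1 either.
LAB4 starts before LAB3 ends → LAB3 and LAB4 overlap.
LAB5 starts before LAB3 ends → LAB3 and LAB5 overlap.
LAB7 starts after LAB3 ends, so nothing later overlaps LAB3 either.
LAB5 starts after LAB4 ends, so nothing later overlaps LAB4 either.
LAB7 starts after LAB5 ends, so nothing later overlaps LAB5 either.
LAB6 starts before LAB7 ends → LAB7 and LAB6 overlap.
Overlapping pairs: LAB1 & LAB2, LAB1 & LAB3, LAB1 & LAB4, LAB2 & LAB3, LAB2 & LAB4, LAB3 & LAB4, LAB3 & LAB5, LAB6 & LAB7 — 8 in total.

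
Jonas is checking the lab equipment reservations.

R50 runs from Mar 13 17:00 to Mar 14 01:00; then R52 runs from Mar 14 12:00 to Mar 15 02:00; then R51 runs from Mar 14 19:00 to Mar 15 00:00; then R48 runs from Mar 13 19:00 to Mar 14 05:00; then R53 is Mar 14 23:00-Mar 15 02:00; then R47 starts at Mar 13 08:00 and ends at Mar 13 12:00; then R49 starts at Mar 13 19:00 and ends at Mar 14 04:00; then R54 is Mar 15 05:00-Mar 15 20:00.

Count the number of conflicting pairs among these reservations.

Sorted by start: R47, R50, R48, R49, R52, R51, R53, R54.
R50 starts after R47 ends — done with R47.
R48 starts before R50 ends → R50 and R48 overlap.
R49 starts before R50 ends → R50 and R49 overlap.
R52 starts after R50 ends — done with R50.
R49 starts before R48 ends → R48 and R49 overlap.
R52 starts after R48 ends — done with R48.
R52 starts after R49 ends — done with R49.
R51 starts before R52 ends → R52 and R51 overlap.
R53 starts before R52 ends → R52 and R53 overlap.
R54 starts after R52 ends.
R53 starts before R51 ends → R51 and R53 overlap.
R54 starts after R51 ends.
R54 starts after R53 ends.
Overlapping pairs: R48 & R49, R48 & R50, R49 & R50, R51 & R52, R51 & R53, R52 & R53 — 6 in total.

6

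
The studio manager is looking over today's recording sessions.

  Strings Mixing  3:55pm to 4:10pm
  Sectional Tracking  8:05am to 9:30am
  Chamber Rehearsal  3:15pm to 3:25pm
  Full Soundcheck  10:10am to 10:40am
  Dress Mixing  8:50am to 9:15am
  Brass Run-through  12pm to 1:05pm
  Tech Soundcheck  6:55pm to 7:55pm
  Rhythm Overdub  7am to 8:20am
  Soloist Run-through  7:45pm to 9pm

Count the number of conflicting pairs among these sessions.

3

Sorted by start: Rhythm Overdub, Sectional Tracking, Dress Mixing, Full Soundcheck, Brass Run-through, Chamber Rehearsal, Strings Mixing, Tech Soundcheck, Soloist Run-through.
Sectional Tracking starts before Rhythm Overdub ends → Rhythm Overdub and Sectional Tracking overlap.
Dress Mixing starts after Rhythm Overdub ends; Rhythm Overdub is clear from here.
Dress Mixing starts before Sectional Tracking ends → Sectional Tracking and Dress Mixing overlap.
Full Soundcheck starts after Sectional Tracking ends; Sectional Tracking is clear from here.
Full Soundcheck starts after Dress Mixing ends; Dress Mixing is clear from here.
Brass Run-through starts after Full Soundcheck ends; Full Soundcheck is clear from here.
Chamber Rehearsal starts after Brass Run-through ends; Brass Run-through is clear from here.
Strings Mixing starts after Chamber Rehearsal ends; Chamber Rehearsal is clear from here.
Tech Soundcheck starts after Strings Mixing ends; Strings Mixing is clear from here.
Soloist Run-through starts before Tech Soundcheck ends → Tech Soundcheck and Soloist Run-through overlap.
Overlapping pairs: Dress Mixing & Sectional Tracking, Rhythm Overdub & Sectional Tracking, Soloist Run-through & Tech Soundcheck — 3 in total.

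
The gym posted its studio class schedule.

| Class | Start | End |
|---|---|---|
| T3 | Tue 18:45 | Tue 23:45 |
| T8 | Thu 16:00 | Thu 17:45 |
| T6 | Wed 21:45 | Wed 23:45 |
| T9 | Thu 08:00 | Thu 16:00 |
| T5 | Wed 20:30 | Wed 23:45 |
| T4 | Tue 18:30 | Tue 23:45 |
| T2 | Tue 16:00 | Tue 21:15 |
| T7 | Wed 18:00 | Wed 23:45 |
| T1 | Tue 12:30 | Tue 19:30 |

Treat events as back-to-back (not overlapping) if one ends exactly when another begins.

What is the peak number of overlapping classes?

Sort all start/end points and keep a running count:
Tue 12:30 start T1 → 1
Tue 16:00 start T2 → 2
Tue 18:30 start T4 → 3
Tue 18:45 start T3 → 4
Tue 19:30 end T1 → 3
Tue 21:15 end T2 → 2
Tue 23:45 end T3 → 1
Tue 23:45 end T4 → 0
Wed 18:00 start T7 → 1
Wed 20:30 start T5 → 2
Wed 21:45 start T6 → 3
Wed 23:45 end T5 → 2
Wed 23:45 end T6 → 1
Wed 23:45 end T7 → 0
Thu 08:00 start T9 → 1
Thu 16:00 end T9 → 0
Thu 16:00 start T8 → 1
Thu 17:45 end T8 → 0
Peak is 4, at Tue 18:45 (T1, T2, T3, T4).

4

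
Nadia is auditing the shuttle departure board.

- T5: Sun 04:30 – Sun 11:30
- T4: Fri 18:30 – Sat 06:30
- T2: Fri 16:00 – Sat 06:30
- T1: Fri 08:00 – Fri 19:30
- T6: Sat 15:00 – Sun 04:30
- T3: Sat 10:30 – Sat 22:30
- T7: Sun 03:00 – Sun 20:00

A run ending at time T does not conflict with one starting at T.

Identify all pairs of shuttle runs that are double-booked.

Sorted by start: T1, T2, T4, T3, T6, T7, T5.
T2 starts before T1 ends → T1 and T2 overlap.
T4 starts before T1 ends → T1 and T4 overlap.
T3 starts after T1 ends, so T1 has no further overlaps.
T4 starts before T2 ends → T2 and T4 overlap.
T3 starts after T2 ends, so T2 has no further overlaps.
T3 starts after T4 ends, so T4 has no further overlaps.
T6 starts before T3 ends → T3 and T6 overlap.
T7 starts after T3 ends, so T3 has no further overlaps.
T7 starts before T6 ends → T6 and T7 overlap.
T5 starts exactly when T6 ends (back-to-back, no overlap).
T5 starts before T7 ends → T7 and T5 overlap.

T1 & T2, T1 & T4, T2 & T4, T3 & T6, T5 & T7, T6 & T7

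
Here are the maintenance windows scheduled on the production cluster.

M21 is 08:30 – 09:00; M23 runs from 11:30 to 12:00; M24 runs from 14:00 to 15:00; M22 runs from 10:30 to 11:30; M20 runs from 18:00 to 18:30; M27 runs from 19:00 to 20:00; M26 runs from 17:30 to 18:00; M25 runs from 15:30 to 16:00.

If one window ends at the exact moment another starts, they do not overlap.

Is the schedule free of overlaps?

Yes

Sorted by start: M21, M22, M23, M24, M25, M26, M20, M27.
M22 starts after M21 ends — done with M21.
M23 starts exactly when M22 ends (back-to-back, no overlap) — done with M22.
M24 starts after M23 ends — done with M23.
M25 starts after M24 ends — done with M24.
M26 starts after M25 ends — done with M25.
M20 starts exactly when M26 ends (back-to-back, no overlap) — done with M26.
M27 starts after M20 ends.
Every pair is clear; the schedule has no overlaps.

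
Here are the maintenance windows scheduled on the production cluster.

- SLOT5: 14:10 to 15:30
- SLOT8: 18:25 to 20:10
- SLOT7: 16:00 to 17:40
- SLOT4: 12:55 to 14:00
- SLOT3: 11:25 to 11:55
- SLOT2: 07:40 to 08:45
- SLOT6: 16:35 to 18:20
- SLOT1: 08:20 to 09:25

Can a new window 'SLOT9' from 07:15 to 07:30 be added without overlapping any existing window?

Yes — the slot is free

SLOT2: starts 07:40 at or after SLOT9 ends 07:30 → clear.
SLOT1: starts 08:20 at or after SLOT9 ends 07:30 → clear.
SLOT3: starts 11:25 at or after SLOT9 ends 07:30 → clear.
SLOT4: starts 12:55 at or after SLOT9 ends 07:30 → clear.
SLOT5: starts 14:10 at or after SLOT9 ends 07:30 → clear.
SLOT7: starts 16:00 at or after SLOT9 ends 07:30 → clear.
SLOT6: starts 16:35 at or after SLOT9 ends 07:30 → clear.
SLOT8: starts 18:25 at or after SLOT9 ends 07:30 → clear.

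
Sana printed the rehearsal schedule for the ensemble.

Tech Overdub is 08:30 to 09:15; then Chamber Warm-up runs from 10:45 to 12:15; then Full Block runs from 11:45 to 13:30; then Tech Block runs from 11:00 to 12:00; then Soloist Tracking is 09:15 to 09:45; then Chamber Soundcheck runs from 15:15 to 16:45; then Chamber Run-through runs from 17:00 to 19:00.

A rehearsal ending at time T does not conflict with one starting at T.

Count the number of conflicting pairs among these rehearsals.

Sorted by start: Tech Overdub, Soloist Tracking, Chamber Warm-up, Tech Block, Full Block, Chamber Soundcheck, Chamber Run-through.
Soloist Tracking starts exactly when Tech Overdub ends (back-to-back, no overlap), so nothing later overlaps Tech Overdub either.
Chamber Warm-up starts after Soloist Tracking ends, so nothing later overlaps Soloist Tracking either.
Tech Block starts before Chamber Warm-up ends → Chamber Warm-up and Tech Block overlap.
Full Block starts before Chamber Warm-up ends → Chamber Warm-up and Full Block overlap.
Chamber Soundcheck starts after Chamber Warm-up ends, so nothing later overlaps Chamber Warm-up either.
Full Block starts before Tech Block ends → Tech Block and Full Block overlap.
Chamber Soundcheck starts after Tech Block ends, so nothing later overlaps Tech Block either.
Chamber Soundcheck starts after Full Block ends, so nothing later overlaps Full Block either.
Chamber Run-through starts after Chamber Soundcheck ends.
Overlapping pairs: Chamber Warm-up & Full Block, Chamber Warm-up & Tech Block, Full Block & Tech Block — 3 in total.

3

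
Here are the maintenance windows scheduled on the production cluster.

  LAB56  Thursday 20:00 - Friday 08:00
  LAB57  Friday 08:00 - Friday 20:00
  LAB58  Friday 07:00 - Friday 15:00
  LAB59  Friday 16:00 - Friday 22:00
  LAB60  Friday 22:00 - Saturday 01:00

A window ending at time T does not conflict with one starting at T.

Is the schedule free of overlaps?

No

Two intervals overlap when each starts before the other ends.
Sorted by start: LAB56, LAB58, LAB57, LAB59, LAB60.
LAB58 starts before LAB56 ends → LAB56 and LAB58 overlap.
That's a conflict, so the schedule is not conflict-free.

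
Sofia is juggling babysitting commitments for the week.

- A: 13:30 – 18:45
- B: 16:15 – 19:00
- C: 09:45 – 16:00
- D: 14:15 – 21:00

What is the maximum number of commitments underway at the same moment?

3

Sweep the timeline, counting +1 at each start and −1 at each end (ends before starts at a tie):
09:45 start C → 1
13:30 start A → 2
14:15 start D → 3
16:00 end C → 2
16:15 start B → 3
18:45 end A → 2
19:00 end B → 1
21:00 end D → 0
Peak is 3, at 14:15 (A, C, D).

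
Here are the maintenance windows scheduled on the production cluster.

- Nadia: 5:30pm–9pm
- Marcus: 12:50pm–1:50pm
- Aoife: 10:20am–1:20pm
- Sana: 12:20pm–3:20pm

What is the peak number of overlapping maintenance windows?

3

Walk through starts and ends in time order (an end at T is processed before a start at T):
10:20am start Aoife → 1
12:20pm start Sana → 2
12:50pm start Marcus → 3
1:20pm end Aoife → 2
1:50pm end Marcus → 1
3:20pm end Sana → 0
5:30pm start Nadia → 1
9pm end Nadia → 0
Peak is 3, at 12:50pm (Aoife, Marcus, Sana).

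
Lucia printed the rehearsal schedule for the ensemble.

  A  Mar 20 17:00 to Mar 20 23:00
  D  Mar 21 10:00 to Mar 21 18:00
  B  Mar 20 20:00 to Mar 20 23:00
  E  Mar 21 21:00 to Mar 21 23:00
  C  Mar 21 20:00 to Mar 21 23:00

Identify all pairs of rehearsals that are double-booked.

A & B, C & E

Check each pair: they overlap iff neither finishes before the other starts.
Sorted by start: A, B, D, C, E.
B starts before A ends → A and B overlap.
D starts after A ends; A is clear from here.
D starts after B ends; B is clear from here.
C starts after D ends; D is clear from here.
E starts before C ends → C and E overlap.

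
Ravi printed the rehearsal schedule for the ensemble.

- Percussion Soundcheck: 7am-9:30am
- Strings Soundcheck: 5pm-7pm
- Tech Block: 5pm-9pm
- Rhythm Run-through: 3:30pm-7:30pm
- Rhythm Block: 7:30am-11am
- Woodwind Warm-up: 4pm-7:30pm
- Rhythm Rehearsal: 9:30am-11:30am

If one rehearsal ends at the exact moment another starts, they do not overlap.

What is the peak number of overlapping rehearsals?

4

Sort all start/end points and keep a running count:
7am start Percussion Soundcheck → 1
7:30am start Rhythm Block → 2
9:30am end Percussion Soundcheck → 1
9:30am start Rhythm Rehearsal → 2
11am end Rhythm Block → 1
11:30am end Rhythm Rehearsal → 0
3:30pm start Rhythm Run-through → 1
4pm start Woodwind Warm-up → 2
5pm start Strings Soundcheck → 3
5pm start Tech Block → 4
7pm end Strings Soundcheck → 3
7:30pm end Rhythm Run-through → 2
7:30pm end Woodwind Warm-up → 1
9pm end Tech Block → 0
Peak is 4, at 5pm (Rhythm Run-through, Strings Soundcheck, Tech Block, Woodwind Warm-up).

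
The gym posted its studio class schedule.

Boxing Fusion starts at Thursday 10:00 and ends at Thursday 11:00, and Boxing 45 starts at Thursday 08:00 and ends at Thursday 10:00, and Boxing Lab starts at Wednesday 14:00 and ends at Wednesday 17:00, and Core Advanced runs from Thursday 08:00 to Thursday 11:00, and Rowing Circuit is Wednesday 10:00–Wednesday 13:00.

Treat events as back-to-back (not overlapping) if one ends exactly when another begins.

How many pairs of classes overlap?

2

Sorted by start: Rowing Circuit, Boxing Lab, Core Advanced, Boxing 45, Boxing Fusion.
Boxing Lab starts after Rowing Circuit ends — done with Rowing Circuit.
Core Advanced starts after Boxing Lab ends — done with Boxing Lab.
Boxing 45 starts before Core Advanced ends → Core Advanced and Boxing 45 overlap.
Boxing Fusion starts before Core Advanced ends → Core Advanced and Boxing Fusion overlap.
Boxing Fusion starts exactly when Boxing 45 ends (back-to-back, no overlap).
Overlapping pairs: Boxing 45 & Core Advanced, Boxing Fusion & Core Advanced — 2 in total.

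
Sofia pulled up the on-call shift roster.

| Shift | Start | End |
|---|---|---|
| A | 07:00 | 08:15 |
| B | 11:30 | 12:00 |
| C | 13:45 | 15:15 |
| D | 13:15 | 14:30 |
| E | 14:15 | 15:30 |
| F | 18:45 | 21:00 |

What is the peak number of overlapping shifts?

3

Sweep the timeline, counting +1 at each start and −1 at each end (ends before starts at a tie):
07:00 start A → 1
08:15 end A → 0
11:30 start B → 1
12:00 end B → 0
13:15 start D → 1
13:45 start C → 2
14:15 start E → 3
14:30 end D → 2
15:15 end C → 1
15:30 end E → 0
18:45 start F → 1
21:00 end F → 0
Peak is 3, at 14:15 (C, D, E).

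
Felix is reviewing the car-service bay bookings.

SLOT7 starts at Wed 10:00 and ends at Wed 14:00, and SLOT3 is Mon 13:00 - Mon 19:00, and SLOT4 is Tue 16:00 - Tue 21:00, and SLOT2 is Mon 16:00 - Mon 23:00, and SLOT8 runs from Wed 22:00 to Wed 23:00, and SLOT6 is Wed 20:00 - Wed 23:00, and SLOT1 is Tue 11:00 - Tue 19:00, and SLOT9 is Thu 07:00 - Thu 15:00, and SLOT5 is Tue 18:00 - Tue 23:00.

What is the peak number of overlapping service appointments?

Walk through starts and ends in time order (an end at T is processed before a start at T):
Mon 13:00 start SLOT3 → 1
Mon 16:00 start SLOT2 → 2
Mon 19:00 end SLOT3 → 1
Mon 23:00 end SLOT2 → 0
Tue 11:00 start SLOT1 → 1
Tue 16:00 start SLOT4 → 2
Tue 18:00 start SLOT5 → 3
Tue 19:00 end SLOT1 → 2
Tue 21:00 end SLOT4 → 1
Tue 23:00 end SLOT5 → 0
Wed 10:00 start SLOT7 → 1
Wed 14:00 end SLOT7 → 0
Wed 20:00 start SLOT6 → 1
Wed 22:00 start SLOT8 → 2
Wed 23:00 end SLOT6 → 1
Wed 23:00 end SLOT8 → 0
Thu 07:00 start SLOT9 → 1
Thu 15:00 end SLOT9 → 0
Peak is 3, at Tue 18:00 (SLOT1, SLOT4, SLOT5).

3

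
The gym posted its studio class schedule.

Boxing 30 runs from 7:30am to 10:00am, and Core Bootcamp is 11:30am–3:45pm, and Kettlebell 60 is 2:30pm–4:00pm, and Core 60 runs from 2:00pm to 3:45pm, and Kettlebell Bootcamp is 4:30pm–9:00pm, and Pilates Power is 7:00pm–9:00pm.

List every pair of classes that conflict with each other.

Sorted by start: Boxing 30, Core Bootcamp, Core 60, Kettlebell 60, Kettlebell Bootcamp, Pilates Power.
Core Bootcamp starts after Boxing 30 ends — done with Boxing 30.
Core 60 starts before Core Bootcamp ends → Core Bootcamp and Core 60 overlap.
Kettlebell 60 starts before Core Bootcamp ends → Core Bootcamp and Kettlebell 60 overlap.
Kettlebell Bootcamp starts after Core Bootcamp ends — done with Core Bootcamp.
Kettlebell 60 starts before Core 60 ends → Core 60 and Kettlebell 60 overlap.
Kettlebell Bootcamp starts after Core 60 ends — done with Core 60.
Kettlebell Bootcamp starts after Kettlebell 60 ends — done with Kettlebell 60.
Pilates Power starts before Kettlebell Bootcamp ends → Kettlebell Bootcamp and Pilates Power overlap.

Core 60 & Core Bootcamp, Core 60 & Kettlebell 60, Core Bootcamp & Kettlebell 60, Kettlebell Bootcamp & Pilates Power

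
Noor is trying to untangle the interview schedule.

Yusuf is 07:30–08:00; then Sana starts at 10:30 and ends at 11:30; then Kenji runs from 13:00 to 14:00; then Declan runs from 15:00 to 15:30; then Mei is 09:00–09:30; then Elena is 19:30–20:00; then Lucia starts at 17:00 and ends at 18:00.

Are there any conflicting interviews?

No

Check each pair: they overlap iff neither finishes before the other starts.
Sorted by start: Yusuf, Mei, Sana, Kenji, Declan, Lucia, Elena.
Mei starts after Yusuf ends — done with Yusuf.
Sana starts after Mei ends — done with Mei.
Kenji starts after Sana ends — done with Sana.
Declan starts after Kenji ends — done with Kenji.
Lucia starts after Declan ends — done with Declan.
Elena starts after Lucia ends.
Every pair is clear; the schedule has no overlaps.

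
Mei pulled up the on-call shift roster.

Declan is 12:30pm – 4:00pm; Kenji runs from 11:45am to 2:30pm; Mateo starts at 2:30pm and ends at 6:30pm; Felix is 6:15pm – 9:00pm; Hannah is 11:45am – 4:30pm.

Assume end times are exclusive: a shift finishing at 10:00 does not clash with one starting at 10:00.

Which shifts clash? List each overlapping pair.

Check each pair: they overlap iff neither finishes before the other starts.
Sorted by start: Hannah, Kenji, Declan, Mateo, Felix.
Kenji starts before Hannah ends → Hannah and Kenji overlap.
Declan starts before Hannah ends → Hannah and Declan overlap.
Mateo starts before Hannah ends → Hannah and Mateo overlap.
Felix starts after Hannah ends.
Declan starts before Kenji ends → Kenji and Declan overlap.
Mateo starts exactly when Kenji ends (back-to-back, no overlap), so Kenji has no further overlaps.
Mateo starts before Declan ends → Declan and Mateo overlap.
Felix starts after Declan ends.
Felix starts before Mateo ends → Mateo and Felix overlap.

Declan & Hannah, Declan & Kenji, Declan & Mateo, Felix & Mateo, Hannah & Kenji, Hannah & Mateo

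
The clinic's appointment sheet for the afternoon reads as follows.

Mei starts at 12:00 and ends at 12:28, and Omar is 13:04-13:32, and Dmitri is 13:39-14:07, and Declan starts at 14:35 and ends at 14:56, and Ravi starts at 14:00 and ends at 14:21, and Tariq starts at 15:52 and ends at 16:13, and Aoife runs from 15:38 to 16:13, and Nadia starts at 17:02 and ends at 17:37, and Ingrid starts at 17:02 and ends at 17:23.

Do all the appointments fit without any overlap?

Check each pair: they overlap iff neither finishes before the other starts.
Sorted by start: Mei, Omar, Dmitri, Ravi, Declan, Aoife, Tariq, Nadia, Ingrid.
Omar starts after Mei ends — done with Mei.
Dmitri starts after Omar ends — done with Omar.
Ravi starts before Dmitri ends → Dmitri and Ravi overlap.
That's a conflict, so the schedule is not conflict-free.

No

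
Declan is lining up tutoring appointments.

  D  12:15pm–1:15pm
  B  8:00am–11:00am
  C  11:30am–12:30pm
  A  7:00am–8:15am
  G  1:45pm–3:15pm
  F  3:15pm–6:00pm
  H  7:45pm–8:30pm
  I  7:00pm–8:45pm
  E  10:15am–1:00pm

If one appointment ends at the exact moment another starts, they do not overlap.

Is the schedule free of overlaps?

Two intervals overlap when each starts before the other ends.
Sorted by start: A, B, E, C, D, G, F, I, H.
B starts before A ends → A and B overlap.
That's a conflict, so the schedule is not conflict-free.

No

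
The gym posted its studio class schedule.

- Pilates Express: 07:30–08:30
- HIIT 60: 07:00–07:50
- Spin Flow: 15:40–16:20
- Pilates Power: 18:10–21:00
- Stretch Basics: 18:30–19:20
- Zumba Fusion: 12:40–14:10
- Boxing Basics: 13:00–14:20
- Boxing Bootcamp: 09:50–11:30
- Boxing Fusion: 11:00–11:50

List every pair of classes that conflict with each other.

Boxing Basics & Zumba Fusion, Boxing Bootcamp & Boxing Fusion, HIIT 60 & Pilates Express, Pilates Power & Stretch Basics

Sorted by start: HIIT 60, Pilates Express, Boxing Bootcamp, Boxing Fusion, Zumba Fusion, Boxing Basics, Spin Flow, Pilates Power, Stretch Basics.
Pilates Express starts before HIIT 60 ends → HIIT 60 and Pilates Express overlap.
Boxing Bootcamp starts after HIIT 60 ends, so HIIT 60 has no further overlaps.
Boxing Bootcamp starts after Pilates Express ends, so Pilates Express has no further overlaps.
Boxing Fusion starts before Boxing Bootcamp ends → Boxing Bootcamp and Boxing Fusion overlap.
Zumba Fusion starts after Boxing Bootcamp ends, so Boxing Bootcamp has no further overlaps.
Zumba Fusion starts after Boxing Fusion ends, so Boxing Fusion has no further overlaps.
Boxing Basics starts before Zumba Fusion ends → Zumba Fusion and Boxing Basics overlap.
Spin Flow starts after Zumba Fusion ends, so Zumba Fusion has no further overlaps.
Spin Flow starts after Boxing Basics ends, so Boxing Basics has no further overlaps.
Pilates Power starts after Spin Flow ends, so Spin Flow has no further overlaps.
Stretch Basics starts before Pilates Power ends → Pilates Power and Stretch Basics overlap.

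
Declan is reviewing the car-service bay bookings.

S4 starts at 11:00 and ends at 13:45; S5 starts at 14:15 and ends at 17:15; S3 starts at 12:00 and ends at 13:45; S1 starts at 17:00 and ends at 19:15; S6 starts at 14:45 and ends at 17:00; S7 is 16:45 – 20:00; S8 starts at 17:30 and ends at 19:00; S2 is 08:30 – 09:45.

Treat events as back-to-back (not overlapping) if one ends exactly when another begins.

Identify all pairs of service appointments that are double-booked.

S1 & S5, S1 & S7, S1 & S8, S3 & S4, S5 & S6, S5 & S7, S6 & S7, S7 & S8

Two intervals overlap when each starts before the other ends.
Sorted by start: S2, S4, S3, S5, S6, S7, S1, S8.
S4 starts after S2 ends, so nothing later overlaps S2 either.
S3 starts before S4 ends → S4 and S3 overlap.
S5 starts after S4 ends, so nothing later overlaps S4 either.
S5 starts after S3 ends, so nothing later overlaps S3 either.
S6 starts before S5 ends → S5 and S6 overlap.
S7 starts before S5 ends → S5 and S7 overlap.
S1 starts before S5 ends → S5 and S1 overlap.
S8 starts after S5 ends.
S7 starts before S6 ends → S6 and S7 overlap.
S1 starts exactly when S6 ends (back-to-back, no overlap), so nothing later overlaps S6 either.
S1 starts before S7 ends → S7 and S1 overlap.
S8 starts before S7 ends → S7 and S8 overlap.
S8 starts before S1 ends → S1 and S8 overlap.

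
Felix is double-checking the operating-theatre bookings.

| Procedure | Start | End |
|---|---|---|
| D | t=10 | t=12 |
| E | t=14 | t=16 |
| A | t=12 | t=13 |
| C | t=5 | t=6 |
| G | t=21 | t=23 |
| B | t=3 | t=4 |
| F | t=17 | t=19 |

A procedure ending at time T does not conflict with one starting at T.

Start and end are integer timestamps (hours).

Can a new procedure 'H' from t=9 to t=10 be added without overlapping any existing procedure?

Yes — the slot is free

B: ends t=4 at or before H starts t=9 → clear.
C: ends t=6 at or before H starts t=9 → clear.
D: starts t=10 at or after H ends t=10 → clear.
A: starts t=12 at or after H ends t=10 → clear.
E: starts t=14 at or after H ends t=10 → clear.
F: starts t=17 at or after H ends t=10 → clear.
G: starts t=21 at or after H ends t=10 → clear.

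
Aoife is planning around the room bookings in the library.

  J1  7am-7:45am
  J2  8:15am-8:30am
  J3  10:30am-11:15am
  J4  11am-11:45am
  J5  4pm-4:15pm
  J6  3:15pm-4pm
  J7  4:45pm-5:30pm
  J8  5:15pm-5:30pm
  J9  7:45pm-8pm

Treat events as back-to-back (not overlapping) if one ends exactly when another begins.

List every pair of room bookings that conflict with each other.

Sorted by start: J1, J2, J3, J4, J6, J5, J7, J8, J9.
J2 starts after J1 ends; J1 is clear from here.
J3 starts after J2 ends; J2 is clear from here.
J4 starts before J3 ends → J3 and J4 overlap.
J6 starts after J3 ends; J3 is clear from here.
J6 starts after J4 ends; J4 is clear from here.
J5 starts exactly when J6 ends (back-to-back, no overlap); J6 is clear from here.
J7 starts after J5 ends; J5 is clear from here.
J8 starts before J7 ends → J7 and J8 overlap.
J9 starts after J7 ends.
J9 starts after J8 ends.

J3 & J4, J7 & J8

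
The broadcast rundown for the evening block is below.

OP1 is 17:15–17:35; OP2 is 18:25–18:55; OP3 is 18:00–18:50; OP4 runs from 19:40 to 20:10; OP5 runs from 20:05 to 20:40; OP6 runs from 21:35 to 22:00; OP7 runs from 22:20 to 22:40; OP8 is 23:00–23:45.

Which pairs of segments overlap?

OP2 & OP3, OP4 & OP5

Sorted by start: OP1, OP3, OP2, OP4, OP5, OP6, OP7, OP8.
OP3 starts after OP1 ends, so OP1 has no further overlaps.
OP2 starts before OP3 ends → OP3 and OP2 overlap.
OP4 starts after OP3 ends, so OP3 has no further overlaps.
OP4 starts after OP2 ends, so OP2 has no further overlaps.
OP5 starts before OP4 ends → OP4 and OP5 overlap.
OP6 starts after OP4 ends, so OP4 has no further overlaps.
OP6 starts after OP5 ends, so OP5 has no further overlaps.
OP7 starts after OP6 ends, so OP6 has no further overlaps.
OP8 starts after OP7 ends.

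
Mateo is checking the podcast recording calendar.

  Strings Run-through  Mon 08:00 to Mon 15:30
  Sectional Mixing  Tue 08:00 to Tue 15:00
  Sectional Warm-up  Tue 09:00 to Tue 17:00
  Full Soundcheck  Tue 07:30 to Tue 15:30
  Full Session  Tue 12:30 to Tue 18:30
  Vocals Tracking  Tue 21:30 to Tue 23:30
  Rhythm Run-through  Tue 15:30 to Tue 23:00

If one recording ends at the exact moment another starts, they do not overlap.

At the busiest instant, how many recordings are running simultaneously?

Sort all start/end points and keep a running count:
Mon 08:00 start Strings Run-through → 1
Mon 15:30 end Strings Run-through → 0
Tue 07:30 start Full Soundcheck → 1
Tue 08:00 start Sectional Mixing → 2
Tue 09:00 start Sectional Warm-up → 3
Tue 12:30 start Full Session → 4
Tue 15:00 end Sectional Mixing → 3
Tue 15:30 end Full Soundcheck → 2
Tue 15:30 start Rhythm Run-through → 3
Tue 17:00 end Sectional Warm-up → 2
Tue 18:30 end Full Session → 1
Tue 21:30 start Vocals Tracking → 2
Tue 23:00 end Rhythm Run-through → 1
Tue 23:30 end Vocals Tracking → 0
Peak is 4, at Tue 12:30 (Full Session, Full Soundcheck, Sectional Mixing, Sectional Warm-up).

4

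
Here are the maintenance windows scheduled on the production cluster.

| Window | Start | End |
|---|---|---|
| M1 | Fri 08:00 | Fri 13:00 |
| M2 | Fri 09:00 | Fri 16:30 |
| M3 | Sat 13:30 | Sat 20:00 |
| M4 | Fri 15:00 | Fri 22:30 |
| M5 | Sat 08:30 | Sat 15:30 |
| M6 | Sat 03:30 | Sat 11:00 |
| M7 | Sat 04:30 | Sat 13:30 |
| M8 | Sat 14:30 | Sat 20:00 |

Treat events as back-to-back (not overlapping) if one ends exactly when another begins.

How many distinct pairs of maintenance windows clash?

Check each pair: they overlap iff neither finishes before the other starts.
Sorted by start: M1, M2, M4, M6, M7, M5, M3, M8.
M2 starts before M1 ends → M1 and M2 overlap.
M4 starts after M1 ends — done with M1.
M4 starts before M2 ends → M2 and M4 overlap.
M6 starts after M2 ends — done with M2.
M6 starts after M4 ends — done with M4.
M7 starts before M6 ends → M6 and M7 overlap.
M5 starts before M6 ends → M6 and M5 overlap.
M3 starts after M6 ends — done with M6.
M5 starts before M7 ends → M7 and M5 overlap.
M3 starts exactly when M7 ends (back-to-back, no overlap) — done with M7.
M3 starts before M5 ends → M5 and M3 overlap.
M8 starts before M5 ends → M5 and M8 overlap.
M8 starts before M3 ends → M3 and M8 overlap.
Overlapping pairs: M1 & M2, M2 & M4, M3 & M5, M3 & M8, M5 & M6, M5 & M7, M5 & M8, M6 & M7 — 8 in total.

8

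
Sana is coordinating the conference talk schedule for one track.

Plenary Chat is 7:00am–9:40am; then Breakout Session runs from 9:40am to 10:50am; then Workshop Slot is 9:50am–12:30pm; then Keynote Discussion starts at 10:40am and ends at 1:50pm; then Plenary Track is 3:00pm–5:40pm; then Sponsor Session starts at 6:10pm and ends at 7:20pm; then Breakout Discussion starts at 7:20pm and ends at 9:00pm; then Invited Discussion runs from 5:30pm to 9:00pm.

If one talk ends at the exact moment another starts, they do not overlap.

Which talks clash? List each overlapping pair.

Breakout Discussion & Invited Discussion, Breakout Session & Keynote Discussion, Breakout Session & Workshop Slot, Invited Discussion & Plenary Track, Invited Discussion & Sponsor Session, Keynote Discussion & Workshop Slot

Check each pair: they overlap iff neither finishes before the other starts.
Sorted by start: Plenary Chat, Breakout Session, Workshop Slot, Keynote Discussion, Plenary Track, Invited Discussion, Sponsor Session, Breakout Discussion.
Breakout Session starts exactly when Plenary Chat ends (back-to-back, no overlap), so nothing later overlaps Plenary Chat either.
Workshop Slot starts before Breakout Session ends → Breakout Session and Workshop Slot overlap.
Keynote Discussion starts before Breakout Session ends → Breakout Session and Keynote Discussion overlap.
Plenary Track starts after Breakout Session ends, so nothing later overlaps Breakout Session either.
Keynote Discussion starts before Workshop Slot ends → Workshop Slot and Keynote Discussion overlap.
Plenary Track starts after Workshop Slot ends, so nothing later overlaps Workshop Slot either.
Plenary Track starts after Keynote Discussion ends, so nothing later overlaps Keynote Discussion either.
Invited Discussion starts before Plenary Track ends → Plenary Track and Invited Discussion overlap.
Sponsor Session starts after Plenary Track ends, so nothing later overlaps Plenary Track either.
Sponsor Session starts before Invited Discussion ends → Invited Discussion and Sponsor Session overlap.
Breakout Discussion starts before Invited Discussion ends → Invited Discussion and Breakout Discussion overlap.
Breakout Discussion starts exactly when Sponsor Session ends (back-to-back, no overlap).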